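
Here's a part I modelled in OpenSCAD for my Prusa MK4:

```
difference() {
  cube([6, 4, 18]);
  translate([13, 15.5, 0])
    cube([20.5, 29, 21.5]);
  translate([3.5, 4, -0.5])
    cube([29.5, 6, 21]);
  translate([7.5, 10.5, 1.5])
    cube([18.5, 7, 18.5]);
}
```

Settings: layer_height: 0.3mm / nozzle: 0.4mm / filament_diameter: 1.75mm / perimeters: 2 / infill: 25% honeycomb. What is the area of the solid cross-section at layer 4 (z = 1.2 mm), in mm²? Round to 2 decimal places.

24.00 mm²

At z = 1.2 mm: the 6×4 cube contributes its full rectangle (area 24.00 mm²); the cube at (13, 15.5) is present — its section is the full 20.5×29 rectangle (area 594.50 mm²); the cube at (3.5, 4) is present — its section is the full 29.5×6 rectangle (area 177.00 mm²); the cube at (7.5, 10.5) is not intersected at this z (z outside [1.5, 20]); Subtracting the remaining from the first: starting from the 6×4 cube (24.00 mm²), the 20.5×29 cube at (13, 15.5) misses the remaining region (no effect); the 29.5×6 cube at (3.5, 4) misses the remaining region (no effect) — area = 24.00 mm². Overall, the cross-section is a single solid region. Net area = 24.00 mm².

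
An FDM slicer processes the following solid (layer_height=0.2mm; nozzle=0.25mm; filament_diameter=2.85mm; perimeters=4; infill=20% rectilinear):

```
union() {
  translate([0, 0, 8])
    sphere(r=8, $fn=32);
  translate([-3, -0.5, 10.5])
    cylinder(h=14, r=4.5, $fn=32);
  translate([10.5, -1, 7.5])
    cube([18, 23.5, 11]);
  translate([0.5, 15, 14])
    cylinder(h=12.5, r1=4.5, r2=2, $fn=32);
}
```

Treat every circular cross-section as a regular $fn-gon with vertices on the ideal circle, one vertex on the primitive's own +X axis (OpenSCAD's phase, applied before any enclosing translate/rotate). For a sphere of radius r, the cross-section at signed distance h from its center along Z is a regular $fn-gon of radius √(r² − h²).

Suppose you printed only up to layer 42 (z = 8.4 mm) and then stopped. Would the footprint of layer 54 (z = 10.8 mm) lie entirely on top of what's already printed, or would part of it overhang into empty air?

entirely on top

Compare the two slices. At z = 8.4: the r=8 sphere slices to a regular 32-gon of circumradius 7.990 (√(r²−h²) with h=0.4 from center) (area = (32/2)·7.990²·sin(360°/32) = 199.27 mm²); the cylinder at (-3, -0.5) does not reach this height (z outside [10.5, 24.5]); the cube at (10.5, -1) is present — its section is the full 18×23.5 rectangle (area 423.00 mm²); the cone at (0.5, 15) is absent (z outside [14, 26.5]); Taking the union: the 2 present regions are separate (no shared area or edge), so areas and boundary lengths simply add and each stays a separate island — area = 622.27 mm². At z = 10.8: the r=8 sphere slices to a regular 32-gon of circumradius 7.494 (√(r²−h²) with h=2.8 from center) (area = (32/2)·7.494²·sin(360°/32) = 175.30 mm²); the cylinder at (-3, -0.5): section is a regular 32-gon, circumradius r=4.5 (area = (32/2)·4.500²·sin(360°/32) = 63.21 mm²); the 18×23.5 cube at (10.5, -1) contributes its full rectangle (area 423.00 mm²); the cone at (0.5, 15) does not reach this height (z outside [14, 26.5]); Taking the union: the regions partially overlap — summed areas 661.51 mm² minus the doubly-counted overlap 63.12 mm² gives 598.39 mm² — area = 598.39 mm². Checking containment: the cross-section at z = 10.8 is a subset of the cross-section at z = 8.4.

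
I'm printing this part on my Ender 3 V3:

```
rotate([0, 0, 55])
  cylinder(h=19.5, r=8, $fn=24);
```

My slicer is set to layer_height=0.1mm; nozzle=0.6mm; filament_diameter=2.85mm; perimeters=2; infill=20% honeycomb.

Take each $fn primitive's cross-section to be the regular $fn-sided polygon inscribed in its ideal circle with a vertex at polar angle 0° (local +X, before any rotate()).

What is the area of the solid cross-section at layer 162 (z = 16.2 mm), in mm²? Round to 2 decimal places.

198.77 mm²

At z = 16.2 mm: the r=8 cylinder gives a regular 24-gon of circumradius 8 (constant along its height) (area = (24/2)·8.000²·sin(360°/24) = 198.77 mm²); (rotated 55° about Z; rotation is an isometry so areas/perimeters/island counts are preserved). Overall, the cross-section is a single solid region. Net area = 198.77 mm².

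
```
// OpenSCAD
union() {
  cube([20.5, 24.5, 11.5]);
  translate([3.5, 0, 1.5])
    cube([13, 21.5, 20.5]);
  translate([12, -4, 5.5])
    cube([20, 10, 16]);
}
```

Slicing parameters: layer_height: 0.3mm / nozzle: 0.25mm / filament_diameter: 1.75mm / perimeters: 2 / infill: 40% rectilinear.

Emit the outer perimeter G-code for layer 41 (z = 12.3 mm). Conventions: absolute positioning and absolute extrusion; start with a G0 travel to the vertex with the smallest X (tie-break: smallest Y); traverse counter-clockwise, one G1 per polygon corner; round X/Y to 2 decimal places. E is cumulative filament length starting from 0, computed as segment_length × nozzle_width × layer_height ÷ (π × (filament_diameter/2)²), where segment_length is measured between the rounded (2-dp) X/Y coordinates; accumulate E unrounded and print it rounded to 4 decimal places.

G0 X3.50 Y0.00 Z12.30
G1 X12.00 Y0.00 E0.2650
G1 X12.00 Y-4.00 E0.3898
G1 X32.00 Y-4.00 E1.0134
G1 X32.00 Y6.00 E1.3252
G1 X16.50 Y6.00 E1.8085
G1 X16.50 Y21.50 E2.2918
G1 X3.50 Y21.50 E2.6972
G1 X3.50 Y0.00 E3.3676

At z = 12.3 mm: the cube does not reach this height (z outside [0, 11.5]); the 13×21.5 cube at (3.5, 0) contributes its full rectangle; the cube at (12, -4) is present — its section is the full 20×10 rectangle; Combining (union): the regions partially overlap (shared area 27.00 mm²), so overlapping operands fuse into one piece — 1 connected region. The outline is a single polygon with 8 vertices. Extrusion per mm of travel: 0.25 × 0.3 / (π × 0.875²) = 0.031181. Accumulating E over each segment gives final E = 3.3676.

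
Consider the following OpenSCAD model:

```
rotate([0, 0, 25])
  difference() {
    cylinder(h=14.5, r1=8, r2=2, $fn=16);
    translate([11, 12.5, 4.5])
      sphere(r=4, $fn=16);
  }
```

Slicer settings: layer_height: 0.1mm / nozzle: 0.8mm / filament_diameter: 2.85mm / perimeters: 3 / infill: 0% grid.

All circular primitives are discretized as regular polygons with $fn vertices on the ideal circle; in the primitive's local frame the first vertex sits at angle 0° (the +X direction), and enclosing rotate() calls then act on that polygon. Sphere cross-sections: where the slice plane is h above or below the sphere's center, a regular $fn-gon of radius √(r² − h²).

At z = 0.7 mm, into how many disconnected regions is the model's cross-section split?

1

At z = 0.7 mm: the cone: at t=0.048 of its height the radius interpolates to r₁+(r₂−r₁)t = 7.710, giving a regular 16-gon of that circumradius; the r=4 sphere at (11, 12.5) slices to a regular 16-gon of circumradius 1.249 (√(r²−h²) with h=3.8 from center); Subtracting the remaining from the first: starting from the cone, the r=4 sphere at (11, 12.5) misses the remaining region (no effect) — 1 connected region; (rotated 25° about Z; rotation is an isometry so areas/perimeters/island counts are preserved). The result has 1 disconnected region.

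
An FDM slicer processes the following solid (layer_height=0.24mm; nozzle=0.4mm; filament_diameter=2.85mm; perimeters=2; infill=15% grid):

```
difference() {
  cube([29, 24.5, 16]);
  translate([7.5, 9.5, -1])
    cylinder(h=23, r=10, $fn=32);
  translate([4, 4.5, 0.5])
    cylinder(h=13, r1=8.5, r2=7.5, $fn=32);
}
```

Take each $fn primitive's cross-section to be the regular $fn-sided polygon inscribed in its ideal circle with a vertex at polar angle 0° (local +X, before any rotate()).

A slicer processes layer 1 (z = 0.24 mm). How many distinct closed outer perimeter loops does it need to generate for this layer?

At z = 0.24 mm: the cube (footprint 29×24.5) is included at this height; the r=10 cylinder at (7.5, 9.5) gives a regular 32-gon of circumradius 10 (constant along its height); the cone at (4, 4.5) is absent (z outside [0.5, 13.5]); Subtracting the remaining from the first: starting from the 29×24.5 cube, the r=10 cylinder at (7.5, 9.5) partially overlaps it — only the 288.06 mm² overlap (of its 312.14 mm²) is removed, clipping the outline — 2 connected regions. The result has 2 disconnected regions.

2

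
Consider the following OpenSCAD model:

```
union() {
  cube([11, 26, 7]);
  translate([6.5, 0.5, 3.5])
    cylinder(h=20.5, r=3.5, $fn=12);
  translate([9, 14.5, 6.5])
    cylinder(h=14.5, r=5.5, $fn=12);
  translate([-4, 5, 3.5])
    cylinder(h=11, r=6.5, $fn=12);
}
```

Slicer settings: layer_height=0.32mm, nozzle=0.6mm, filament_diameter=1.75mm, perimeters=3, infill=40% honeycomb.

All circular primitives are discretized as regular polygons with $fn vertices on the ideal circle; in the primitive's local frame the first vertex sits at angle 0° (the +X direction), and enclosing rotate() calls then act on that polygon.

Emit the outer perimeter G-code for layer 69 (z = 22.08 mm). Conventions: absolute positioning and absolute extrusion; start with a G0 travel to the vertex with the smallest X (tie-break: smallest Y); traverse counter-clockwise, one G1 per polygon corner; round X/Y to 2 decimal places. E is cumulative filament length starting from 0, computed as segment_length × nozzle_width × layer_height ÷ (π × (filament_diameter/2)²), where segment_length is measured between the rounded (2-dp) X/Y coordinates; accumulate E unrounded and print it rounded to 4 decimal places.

At z = 22.08 mm: the cube does not reach this height (z outside [0, 7]); the r=3.5 cylinder at (6.5, 0.5) contributes a regular 12-gon of circumradius 3.5; the cylinder at (9, 14.5) is absent (z outside [6.5, 21]); the cylinder at (-4, 5) does not reach this height (z outside [3.5, 14.5]); Combining (union): only the r=3.5 cylinder at (6.5, 0.5) is present, so the union is just that shape — 1 connected region. The outline is a single polygon with 12 vertices. Extrusion per mm of travel: 0.6 × 0.32 / (π × 0.875²) = 0.079824. Accumulating E over each segment gives final E = 1.7351.

G0 X3.00 Y0.50 Z22.08
G1 X3.47 Y-1.25 E0.1446
G1 X4.75 Y-2.53 E0.2891
G1 X6.50 Y-3.00 E0.4338
G1 X8.25 Y-2.53 E0.5784
G1 X9.53 Y-1.25 E0.7229
G1 X10.00 Y0.50 E0.8676
G1 X9.53 Y2.25 E1.0122
G1 X8.25 Y3.53 E1.1567
G1 X6.50 Y4.00 E1.3013
G1 X4.75 Y3.53 E1.4460
G1 X3.47 Y2.25 E1.5905
G1 X3.00 Y0.50 E1.7351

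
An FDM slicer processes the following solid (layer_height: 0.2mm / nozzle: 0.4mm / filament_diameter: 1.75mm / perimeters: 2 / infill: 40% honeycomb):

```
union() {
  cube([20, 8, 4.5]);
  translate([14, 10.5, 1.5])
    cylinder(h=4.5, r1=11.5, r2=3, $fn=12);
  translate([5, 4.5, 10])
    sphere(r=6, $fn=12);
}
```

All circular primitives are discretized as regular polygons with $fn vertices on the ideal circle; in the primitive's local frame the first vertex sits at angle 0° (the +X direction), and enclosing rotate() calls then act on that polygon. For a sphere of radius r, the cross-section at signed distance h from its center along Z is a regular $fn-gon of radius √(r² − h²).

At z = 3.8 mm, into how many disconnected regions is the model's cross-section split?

At z = 3.8 mm: the 20×8 cube contributes its full rectangle; the cone at (14, 10.5) (r1=11.5→r2=3) has section circumradius 7.156 here — a regular 12-gon; the sphere at (5, 4.5) is absent (|z−center|=6.200 > r=6); Taking the union: the regions partially overlap (shared area 42.31 mm²), so overlapping operands fuse into one piece — 1 connected region. The result has 1 disconnected region.

1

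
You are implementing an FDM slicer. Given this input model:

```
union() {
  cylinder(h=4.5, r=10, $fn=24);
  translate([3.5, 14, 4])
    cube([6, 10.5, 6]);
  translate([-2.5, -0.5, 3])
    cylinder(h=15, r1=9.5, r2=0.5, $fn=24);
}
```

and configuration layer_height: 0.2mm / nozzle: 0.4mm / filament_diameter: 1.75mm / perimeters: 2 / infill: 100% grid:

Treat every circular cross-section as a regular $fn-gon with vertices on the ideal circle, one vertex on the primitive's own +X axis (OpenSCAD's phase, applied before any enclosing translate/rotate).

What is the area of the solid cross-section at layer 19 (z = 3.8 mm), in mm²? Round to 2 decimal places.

At z = 3.8 mm: the r=10 cylinder gives a regular 24-gon of circumradius 10 (constant along its height) (area = (24/2)·10.000²·sin(360°/24) = 310.58 mm²); the cube at (3.5, 14) is not intersected at this z (z outside [4, 10]); the cone at (-2.5, -0.5) (r1=9.5→r2=0.5) has section circumradius 9.020 here — a regular 24-gon (area = (24/2)·9.020²·sin(360°/24) = 252.69 mm²); Combining (union): the regions partially overlap — summed areas 563.27 mm² minus the doubly-counted overlap 229.97 mm² gives 333.30 mm² — area = 333.30 mm². Overall, the cross-section is a single solid region. Net area = 333.30 mm².

333.30 mm²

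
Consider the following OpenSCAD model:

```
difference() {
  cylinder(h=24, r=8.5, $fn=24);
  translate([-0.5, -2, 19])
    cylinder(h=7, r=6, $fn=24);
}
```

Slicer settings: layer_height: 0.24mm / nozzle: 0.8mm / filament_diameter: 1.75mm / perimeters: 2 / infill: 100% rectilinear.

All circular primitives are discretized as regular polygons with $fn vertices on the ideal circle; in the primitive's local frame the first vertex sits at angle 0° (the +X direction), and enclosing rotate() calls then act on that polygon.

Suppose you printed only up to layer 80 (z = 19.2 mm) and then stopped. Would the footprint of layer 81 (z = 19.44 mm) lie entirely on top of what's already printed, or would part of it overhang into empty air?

Compare the two slices. At z = 19.2: the cylinder: section is a regular 24-gon, circumradius r=8.5 (area = (24/2)·8.500²·sin(360°/24) = 224.40 mm²); the r=6 cylinder at (-0.5, -2) contributes a regular 24-gon of circumradius 6 (area = (24/2)·6.000²·sin(360°/24) = 111.81 mm²); Subtracting the remaining from the first: starting from the r=8.5 cylinder (224.40 mm²), the r=6 cylinder at (-0.5, -2) lies wholly inside it (removes its full 111.81 mm² and its 37.59 mm outline becomes a hole wall) — area = 112.59 mm². At z = 19.44: the r=8.5 cylinder contributes a regular 24-gon of circumradius 8.5 (area = (24/2)·8.500²·sin(360°/24) = 224.40 mm²); the r=6 cylinder at (-0.5, -2) gives a regular 24-gon of circumradius 6 (constant along its height) (area = (24/2)·6.000²·sin(360°/24) = 111.81 mm²); Subtracting the remaining from the first: starting from the r=8.5 cylinder (224.40 mm²), the r=6 cylinder at (-0.5, -2) lies wholly inside it (removes its full 111.81 mm² and its 37.59 mm outline becomes a hole wall) — area = 112.59 mm². Checking containment: the cross-section at z = 19.44 is a subset of the cross-section at z = 19.2.

entirely on top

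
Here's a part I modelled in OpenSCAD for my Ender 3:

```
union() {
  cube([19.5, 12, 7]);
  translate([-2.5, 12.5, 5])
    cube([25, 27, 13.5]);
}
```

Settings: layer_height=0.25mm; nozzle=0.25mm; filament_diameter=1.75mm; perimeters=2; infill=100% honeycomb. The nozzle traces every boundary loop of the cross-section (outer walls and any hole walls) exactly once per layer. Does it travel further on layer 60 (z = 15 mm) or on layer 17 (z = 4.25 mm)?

Layer 60 (z = 15): the cube does not reach this height (z outside [0, 7]); the 25×27 cube at (-2.5, 12.5) contributes its full rectangle (perimeter 104.00 mm); Taking the union: only the 25×27 cube at (-2.5, 12.5) is present, so the union is just that shape — boundary = 104.00 mm. So its perimeter = 104.00 mm. Layer 17 (z = 4.25): the 19.5×12 cube contributes its full rectangle (perimeter 63.00 mm); the cube at (-2.5, 12.5) is absent (z outside [5, 18.5]); Taking the union: only the 19.5×12 cube is present, so the union is just that shape — boundary = 63.00 mm. So its perimeter = 63.00 mm. Layer 60 is larger (104.00 vs 63.00 mm).

layer 60 (z = 15 mm)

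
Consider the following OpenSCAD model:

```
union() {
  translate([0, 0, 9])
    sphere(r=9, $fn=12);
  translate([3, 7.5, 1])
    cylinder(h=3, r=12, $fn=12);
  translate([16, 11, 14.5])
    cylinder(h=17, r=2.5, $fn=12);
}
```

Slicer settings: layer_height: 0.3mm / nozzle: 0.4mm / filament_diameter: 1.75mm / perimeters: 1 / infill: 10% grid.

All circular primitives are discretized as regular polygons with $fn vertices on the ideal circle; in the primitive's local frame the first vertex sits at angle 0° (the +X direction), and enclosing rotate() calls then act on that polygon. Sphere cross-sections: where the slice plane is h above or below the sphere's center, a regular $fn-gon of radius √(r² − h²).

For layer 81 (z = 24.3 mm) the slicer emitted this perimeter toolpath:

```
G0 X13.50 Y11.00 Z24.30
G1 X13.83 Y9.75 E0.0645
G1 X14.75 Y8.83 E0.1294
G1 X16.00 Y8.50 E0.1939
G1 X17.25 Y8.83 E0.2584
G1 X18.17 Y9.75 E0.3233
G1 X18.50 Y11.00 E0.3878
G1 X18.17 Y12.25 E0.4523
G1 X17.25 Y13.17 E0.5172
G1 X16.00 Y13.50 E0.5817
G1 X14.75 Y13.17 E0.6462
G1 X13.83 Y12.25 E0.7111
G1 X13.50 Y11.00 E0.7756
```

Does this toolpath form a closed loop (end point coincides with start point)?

Start point (G0): (13.50, 11.00). End point (last G1): the path returns to the start — closed.

yes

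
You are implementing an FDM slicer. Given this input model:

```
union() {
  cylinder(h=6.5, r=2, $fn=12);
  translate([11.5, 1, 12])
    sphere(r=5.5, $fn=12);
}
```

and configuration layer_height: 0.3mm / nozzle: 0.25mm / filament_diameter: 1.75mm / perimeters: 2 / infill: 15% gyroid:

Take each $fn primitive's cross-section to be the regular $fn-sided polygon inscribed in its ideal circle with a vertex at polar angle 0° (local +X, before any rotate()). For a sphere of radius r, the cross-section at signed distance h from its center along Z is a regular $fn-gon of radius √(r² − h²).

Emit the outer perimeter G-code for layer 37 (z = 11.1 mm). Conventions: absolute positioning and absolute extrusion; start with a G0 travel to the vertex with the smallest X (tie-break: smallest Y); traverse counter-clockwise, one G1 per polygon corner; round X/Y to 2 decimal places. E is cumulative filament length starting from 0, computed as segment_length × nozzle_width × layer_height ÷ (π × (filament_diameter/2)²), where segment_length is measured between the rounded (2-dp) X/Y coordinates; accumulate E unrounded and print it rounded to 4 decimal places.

At z = 11.1 mm: the cylinder is absent (z outside [0, 6.5]); the r=5.5 sphere at (11.5, 1) contributes a regular 12-gon of circumradius √(5.5²−0.9²) = 5.426; Merging all regions: only the r=5.5 sphere at (11.5, 1) is present, so the union is just that shape — 1 connected region. The outline is a single polygon with 12 vertices. Extrusion per mm of travel: 0.25 × 0.3 / (π × 0.875²) = 0.031181. Accumulating E over each segment gives final E = 1.0511.

G0 X6.07 Y1.00 Z11.10
G1 X6.80 Y-1.71 E0.0875
G1 X8.79 Y-3.70 E0.1753
G1 X11.50 Y-4.43 E0.2628
G1 X14.21 Y-3.70 E0.3503
G1 X16.20 Y-1.71 E0.4380
G1 X16.93 Y1.00 E0.5256
G1 X16.20 Y3.71 E0.6131
G1 X14.21 Y5.70 E0.7008
G1 X11.50 Y6.43 E0.7883
G1 X8.79 Y5.70 E0.8759
G1 X6.80 Y3.71 E0.9636
G1 X6.07 Y1.00 E1.0511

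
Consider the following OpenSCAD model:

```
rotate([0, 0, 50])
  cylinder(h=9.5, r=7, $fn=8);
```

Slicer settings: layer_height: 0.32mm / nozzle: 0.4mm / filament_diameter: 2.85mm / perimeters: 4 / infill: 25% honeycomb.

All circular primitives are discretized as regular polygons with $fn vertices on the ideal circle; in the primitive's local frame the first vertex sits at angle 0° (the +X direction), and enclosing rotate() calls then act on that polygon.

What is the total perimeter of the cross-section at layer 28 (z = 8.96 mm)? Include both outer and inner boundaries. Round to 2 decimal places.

At z = 8.96 mm: the cylinder: section is a regular 8-gon, circumradius r=7 (perimeter = 2·8·7.000·sin(180°/8) = 42.86 mm); (whole slice rotated 50° about Z — lengths, areas and connectivity unchanged). Overall, the cross-section is a single solid region. Total boundary length (outer) = 42.86 mm.

42.86 mm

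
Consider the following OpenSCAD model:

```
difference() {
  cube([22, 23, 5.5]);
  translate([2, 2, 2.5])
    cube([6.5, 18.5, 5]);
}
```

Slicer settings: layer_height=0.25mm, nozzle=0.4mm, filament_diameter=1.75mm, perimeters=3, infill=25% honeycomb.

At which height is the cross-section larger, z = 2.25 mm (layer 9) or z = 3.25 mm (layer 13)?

Layer 9 (z = 2.25): the cube is present — its section is the full 22×23 rectangle (area 506.00 mm²); the cube at (2, 2) is not intersected at this z (z outside [2.5, 7.5]); Subtracting the remaining from the first: none of the subtracted shapes is present at this height, so the 22×23 cube is unchanged — area = 506.00 mm². So its area = 506.00 mm². Layer 13 (z = 3.25): the cube (footprint 22×23) is included at this height (area 506.00 mm²); the cube at (2, 2) is present — its section is the full 6.5×18.5 rectangle (area 120.25 mm²); After the difference (first − rest): starting from the 22×23 cube (506.00 mm²), the 6.5×18.5 cube at (2, 2) lies wholly inside it (removes its full 120.25 mm² and its 50.00 mm outline becomes a hole wall) — area = 385.75 mm². So its area = 385.75 mm². Layer 9 is larger (506.00 vs 385.75 mm²).

layer 9 (z = 2.25 mm)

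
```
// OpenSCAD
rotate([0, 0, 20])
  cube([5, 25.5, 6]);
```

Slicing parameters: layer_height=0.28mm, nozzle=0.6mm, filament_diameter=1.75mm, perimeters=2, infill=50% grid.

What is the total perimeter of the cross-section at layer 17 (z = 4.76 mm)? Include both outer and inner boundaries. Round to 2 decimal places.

61.00 mm

At z = 4.76 mm: the cube is present — its section is the full 5×25.5 rectangle (perimeter 61.00 mm); (whole slice rotated 20° about Z — lengths, areas and connectivity unchanged). Overall, the cross-section is a single solid region. Total boundary length (outer) = 61.00 mm.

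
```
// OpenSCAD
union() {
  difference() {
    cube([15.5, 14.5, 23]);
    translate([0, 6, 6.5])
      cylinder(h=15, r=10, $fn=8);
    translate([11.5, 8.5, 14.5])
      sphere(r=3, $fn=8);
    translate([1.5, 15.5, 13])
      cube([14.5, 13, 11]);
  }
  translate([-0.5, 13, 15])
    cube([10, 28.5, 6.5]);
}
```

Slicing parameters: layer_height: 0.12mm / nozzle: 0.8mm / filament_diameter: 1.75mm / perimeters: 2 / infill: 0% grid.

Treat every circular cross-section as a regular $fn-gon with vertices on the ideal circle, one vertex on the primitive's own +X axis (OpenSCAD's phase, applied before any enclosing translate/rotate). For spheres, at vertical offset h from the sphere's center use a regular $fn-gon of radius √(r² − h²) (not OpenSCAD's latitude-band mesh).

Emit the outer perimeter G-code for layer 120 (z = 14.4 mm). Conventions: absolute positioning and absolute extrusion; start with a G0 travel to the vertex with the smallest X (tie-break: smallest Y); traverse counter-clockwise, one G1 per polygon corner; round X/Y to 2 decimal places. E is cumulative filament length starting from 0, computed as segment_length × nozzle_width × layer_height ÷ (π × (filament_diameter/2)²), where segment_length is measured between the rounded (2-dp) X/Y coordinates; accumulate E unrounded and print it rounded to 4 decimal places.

At z = 14.4 mm: the 15.5×14.5 cube contributes its full rectangle; the r=10 cylinder at (0, 6) gives a regular 8-gon of circumradius 10 (constant along its height); the r=3 sphere at (11.5, 8.5) slices to a regular 8-gon of circumradius 2.998 (√(r²−h²) with h=0.1 from center); the cube at (1.5, 15.5) is present — its section is the full 14.5×13 rectangle; Subtracting the remaining from the first: starting from the 15.5×14.5 cube, the r=10 cylinder at (0, 6) partially overlaps it — only the 120.54 mm² overlap (of its 282.84 mm²) is removed, clipping the outline; the r=3 sphere at (11.5, 8.5) partially overlaps it — only the 24.26 mm² overlap (of its 25.43 mm²) is removed, clipping the outline; the 14.5×13 cube at (1.5, 15.5) misses the remaining region (no effect) — 1 connected region; the cube at (-0.5, 13) is not intersected at this z (z outside [15, 21.5]); Merging all regions: only the result so far is present, so the union is just that shape — 1 connected region. The outline is a single polygon with 14 vertices. Extrusion per mm of travel: 0.8 × 0.12 / (π × 0.875²) = 0.039912. Accumulating E over each segment gives final E = 2.5528.

G0 X3.62 Y14.50 Z14.40
G1 X7.07 Y13.07 E0.1491
G1 X8.73 Y9.06 E0.3223
G1 X9.38 Y10.62 E0.3897
G1 X11.50 Y11.50 E0.4813
G1 X13.62 Y10.62 E0.5730
G1 X14.50 Y8.50 E0.6646
G1 X13.62 Y6.38 E0.7562
G1 X11.50 Y5.50 E0.8478
G1 X9.94 Y6.15 E0.9152
G1 X10.00 Y6.00 E0.9217
G1 X7.51 Y0.00 E1.1810
G1 X15.50 Y0.00 E1.4999
G1 X15.50 Y14.50 E2.0786
G1 X3.62 Y14.50 E2.5528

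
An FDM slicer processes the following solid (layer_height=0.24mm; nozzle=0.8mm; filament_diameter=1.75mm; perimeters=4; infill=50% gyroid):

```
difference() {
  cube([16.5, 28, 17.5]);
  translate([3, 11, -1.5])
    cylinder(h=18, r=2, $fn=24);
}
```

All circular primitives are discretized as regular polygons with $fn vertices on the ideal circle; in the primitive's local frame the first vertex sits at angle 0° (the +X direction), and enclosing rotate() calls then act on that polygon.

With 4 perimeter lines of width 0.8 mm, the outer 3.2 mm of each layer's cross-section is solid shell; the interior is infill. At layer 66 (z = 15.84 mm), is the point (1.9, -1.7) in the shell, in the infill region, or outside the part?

At z = 15.84 mm: the 16.5×28 cube contributes its full rectangle; the r=2 cylinder at (3, 11) contributes a regular 24-gon of circumradius 2; Taking the first minus the rest: starting from the 16.5×28 cube, the r=2 cylinder at (3, 11) lies wholly inside it (removes its full 12.42 mm² and its 12.53 mm outline becomes a hole wall) — 1 connected region with 1 hole. Overall, the cross-section is one region with 1 hole. The nearest boundary edge runs (16.50, 0.00)→(0.00, 0.00); distance from the point to it = 1.70 mm. The point is not inside any of the regions above, so it lies outside the cross-section (1.70 mm from the nearest boundary).

outside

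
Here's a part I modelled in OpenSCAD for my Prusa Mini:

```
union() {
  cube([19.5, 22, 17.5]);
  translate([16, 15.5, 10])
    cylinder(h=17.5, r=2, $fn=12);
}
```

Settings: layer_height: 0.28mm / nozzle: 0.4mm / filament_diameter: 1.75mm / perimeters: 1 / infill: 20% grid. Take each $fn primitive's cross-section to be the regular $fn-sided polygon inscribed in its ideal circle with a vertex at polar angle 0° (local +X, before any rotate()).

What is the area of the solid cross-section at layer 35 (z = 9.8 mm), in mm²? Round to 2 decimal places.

429.00 mm²

At z = 9.8 mm: the 19.5×22 cube contributes its full rectangle (area 429.00 mm²); the cylinder at (16, 15.5) is absent (z outside [10, 27.5]); Combining (union): only the 19.5×22 cube is present, so the union is just that shape — area = 429.00 mm². Overall, the cross-section is a single solid region. Net area = 429.00 mm².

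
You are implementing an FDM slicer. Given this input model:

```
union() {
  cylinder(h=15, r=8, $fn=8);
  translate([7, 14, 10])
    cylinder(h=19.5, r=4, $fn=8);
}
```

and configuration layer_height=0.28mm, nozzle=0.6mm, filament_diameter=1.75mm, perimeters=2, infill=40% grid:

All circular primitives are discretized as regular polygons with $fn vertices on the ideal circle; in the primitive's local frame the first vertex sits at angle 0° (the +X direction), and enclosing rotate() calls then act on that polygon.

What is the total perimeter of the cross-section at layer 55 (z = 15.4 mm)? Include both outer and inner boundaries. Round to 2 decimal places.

At z = 15.4 mm: the cylinder does not reach this height (z outside [0, 15]); the cylinder at (7, 14): section is a regular 8-gon, circumradius r=4 (perimeter = 2·8·4.000·sin(180°/8) = 24.49 mm); Merging all regions: only the r=4 cylinder at (7, 14) is present, so the union is just that shape — boundary = 24.49 mm. Overall, the cross-section is a single solid region. Total boundary length (outer) = 24.49 mm.

24.49 mm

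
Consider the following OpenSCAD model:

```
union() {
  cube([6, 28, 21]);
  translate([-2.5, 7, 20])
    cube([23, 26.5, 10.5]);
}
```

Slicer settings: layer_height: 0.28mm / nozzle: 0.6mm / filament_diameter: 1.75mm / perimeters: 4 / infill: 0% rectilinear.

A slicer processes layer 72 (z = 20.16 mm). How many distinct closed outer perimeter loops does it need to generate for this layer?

At z = 20.16 mm: the cube (footprint 6×28) is included at this height; the cube at (-2.5, 7) (footprint 23×26.5) is included at this height; Merging all regions: the regions partially overlap (shared area 126.00 mm²), so overlapping operands fuse into one piece — 1 connected region. The result has 1 disconnected region.

1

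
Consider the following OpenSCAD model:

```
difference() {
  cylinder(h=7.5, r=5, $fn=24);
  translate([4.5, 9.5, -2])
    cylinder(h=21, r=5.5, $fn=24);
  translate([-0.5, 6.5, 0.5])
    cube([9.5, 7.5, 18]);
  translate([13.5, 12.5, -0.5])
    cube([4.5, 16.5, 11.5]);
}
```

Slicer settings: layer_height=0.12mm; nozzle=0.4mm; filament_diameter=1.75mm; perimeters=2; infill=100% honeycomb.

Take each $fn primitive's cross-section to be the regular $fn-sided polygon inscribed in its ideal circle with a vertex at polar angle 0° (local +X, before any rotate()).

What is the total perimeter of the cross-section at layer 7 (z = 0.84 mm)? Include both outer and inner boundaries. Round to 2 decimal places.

At z = 0.84 mm: the r=5 cylinder gives a regular 24-gon of circumradius 5 (constant along its height) (perimeter = 2·24·5.000·sin(180°/24) = 31.33 mm); the cylinder at (4.5, 9.5): section is a regular 24-gon, circumradius r=5.5 (perimeter = 2·24·5.500·sin(180°/24) = 34.46 mm); the cube at (-0.5, 6.5) (footprint 9.5×7.5) is included at this height (perimeter 34.00 mm); the cube at (13.5, 12.5) is present — its section is the full 4.5×16.5 rectangle (perimeter 42.00 mm); Taking the first minus the rest: starting from the r=5 cylinder, the r=5.5 cylinder at (4.5, 9.5) misses the remaining region (no effect); the 9.5×7.5 cube at (-0.5, 6.5) misses the remaining region (no effect); the 4.5×16.5 cube at (13.5, 12.5) misses the remaining region (no effect) — boundary = 31.33 mm. Overall, the cross-section is a single solid region. Total boundary length (outer) = 31.33 mm.

31.33 mm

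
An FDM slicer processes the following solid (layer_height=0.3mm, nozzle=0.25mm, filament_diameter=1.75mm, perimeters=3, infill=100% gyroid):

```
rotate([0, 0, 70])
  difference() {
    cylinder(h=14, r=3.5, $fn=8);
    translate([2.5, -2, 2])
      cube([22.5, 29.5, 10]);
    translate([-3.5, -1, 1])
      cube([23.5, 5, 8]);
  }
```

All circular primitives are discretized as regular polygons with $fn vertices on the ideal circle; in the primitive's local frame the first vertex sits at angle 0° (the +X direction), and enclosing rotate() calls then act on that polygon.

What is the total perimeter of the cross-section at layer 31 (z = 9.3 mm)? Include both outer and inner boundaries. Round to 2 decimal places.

21.24 mm

At z = 9.3 mm: the r=3.5 cylinder contributes a regular 8-gon of circumradius 3.5 (perimeter = 2·8·3.500·sin(180°/8) = 21.43 mm); the 22.5×29.5 cube at (2.5, -2) contributes its full rectangle (perimeter 104.00 mm); the cube at (-3.5, -1) is absent (z outside [1, 9]); Subtracting the remaining from the first: starting from the r=3.5 cylinder, the 22.5×29.5 cube at (2.5, -2) partially overlaps it — only the 2.38 mm² overlap (of its 663.75 mm²) is removed, clipping the outline — boundary = 21.24 mm; (rotated 70° about Z; rotation is an isometry so areas/perimeters/island counts are preserved). Overall, the cross-section is a single solid region. Total boundary length (outer) = 21.24 mm.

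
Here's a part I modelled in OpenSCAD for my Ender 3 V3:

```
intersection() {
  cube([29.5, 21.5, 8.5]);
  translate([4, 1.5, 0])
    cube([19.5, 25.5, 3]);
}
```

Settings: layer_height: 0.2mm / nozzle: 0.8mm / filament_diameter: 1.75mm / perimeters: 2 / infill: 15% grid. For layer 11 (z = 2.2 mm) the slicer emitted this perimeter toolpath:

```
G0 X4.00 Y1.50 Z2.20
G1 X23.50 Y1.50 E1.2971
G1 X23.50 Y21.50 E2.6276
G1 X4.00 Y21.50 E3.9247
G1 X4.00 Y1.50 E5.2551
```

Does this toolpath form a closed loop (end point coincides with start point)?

Start point (G0): (4.00, 1.50). End point (last G1): the path returns to the start — closed.

yes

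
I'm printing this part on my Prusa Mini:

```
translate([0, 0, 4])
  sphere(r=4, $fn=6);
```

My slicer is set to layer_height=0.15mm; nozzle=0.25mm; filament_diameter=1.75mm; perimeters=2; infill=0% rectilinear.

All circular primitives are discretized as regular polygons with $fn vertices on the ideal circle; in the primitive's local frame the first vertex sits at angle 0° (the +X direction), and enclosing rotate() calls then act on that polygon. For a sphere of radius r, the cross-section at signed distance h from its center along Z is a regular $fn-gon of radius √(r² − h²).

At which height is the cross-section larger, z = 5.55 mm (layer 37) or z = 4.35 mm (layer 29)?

Layer 37 (z = 5.55): the r=4 sphere slices to a regular 6-gon of circumradius 3.687 (√(r²−h²) with h=1.55 from center) (area = (6/2)·3.687²·sin(360°/6) = 35.33 mm²). So its area = 35.33 mm². Layer 29 (z = 4.35): the r=4 sphere slices to a regular 6-gon of circumradius 3.985 (√(r²−h²) with h=0.35 from center) (area = (6/2)·3.985²·sin(360°/6) = 41.25 mm²). So its area = 41.25 mm². Layer 29 is larger (41.25 vs 35.33 mm²).

layer 29 (z = 4.35 mm)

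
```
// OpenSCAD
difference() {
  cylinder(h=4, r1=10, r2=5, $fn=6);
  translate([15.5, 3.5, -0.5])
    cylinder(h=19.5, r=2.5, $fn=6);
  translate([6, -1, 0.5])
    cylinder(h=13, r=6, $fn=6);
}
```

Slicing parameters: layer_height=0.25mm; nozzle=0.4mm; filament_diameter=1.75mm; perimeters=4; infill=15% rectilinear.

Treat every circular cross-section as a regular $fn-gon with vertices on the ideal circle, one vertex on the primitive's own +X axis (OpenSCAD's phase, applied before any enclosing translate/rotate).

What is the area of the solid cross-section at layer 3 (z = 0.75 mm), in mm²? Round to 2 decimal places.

150.95 mm²

At z = 0.75 mm: the cone contributes a regular 6-gon of circumradius 9.062 (interpolated between r1=10 and r2=5 at t=0.188) (area = (6/2)·9.062²·sin(360°/6) = 213.38 mm²); the r=2.5 cylinder at (15.5, 3.5) contributes a regular 6-gon of circumradius 2.5 (area = (6/2)·2.500²·sin(360°/6) = 16.24 mm²); the r=6 cylinder at (6, -1) contributes a regular 6-gon of circumradius 6 (area = (6/2)·6.000²·sin(360°/6) = 93.53 mm²); Subtracting the remaining from the first: starting from the cone (213.38 mm²), the r=2.5 cylinder at (15.5, 3.5) misses the remaining region (no effect); the r=6 cylinder at (6, -1) partially overlaps it — only the 62.43 mm² overlap (of its 93.53 mm²) is removed, clipping the outline — area = 150.95 mm². Overall, the cross-section is a single solid region. Net area = 150.95 mm².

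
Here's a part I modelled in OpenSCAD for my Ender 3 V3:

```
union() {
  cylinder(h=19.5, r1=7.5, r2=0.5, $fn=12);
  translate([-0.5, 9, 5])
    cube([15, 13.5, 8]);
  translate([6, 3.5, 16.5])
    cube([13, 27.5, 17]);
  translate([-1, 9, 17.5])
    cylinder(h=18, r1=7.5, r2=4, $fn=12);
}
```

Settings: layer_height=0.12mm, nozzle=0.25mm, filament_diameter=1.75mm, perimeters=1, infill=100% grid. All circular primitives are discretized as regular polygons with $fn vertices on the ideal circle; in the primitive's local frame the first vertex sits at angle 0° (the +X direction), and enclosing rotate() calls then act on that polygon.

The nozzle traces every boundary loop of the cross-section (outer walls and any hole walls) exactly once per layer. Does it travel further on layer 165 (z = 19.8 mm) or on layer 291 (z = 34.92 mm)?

Layer 165 (z = 19.8): the cone is not intersected at this z (z outside [0, 19.5]); the cube at (-0.5, 9) is absent (z outside [5, 13]); the 13×27.5 cube at (6, 3.5) contributes its full rectangle (perimeter 81.00 mm); the cone at (-1, 9) contributes a regular 12-gon of circumradius 7.053 (interpolated between r1=7.5 and r2=4 at t=0.128) (perimeter = 2·12·7.053·sin(180°/12) = 43.81 mm); Combining (union): the regions partially overlap (shared area 0.01 mm²), so the edge portions inside another operand are dropped and the merged outline is re-measured after clipping — boundary = 124.01 mm. So its perimeter = 124.01 mm. Layer 291 (z = 34.92): the cone is not intersected at this z (z outside [0, 19.5]); the cube at (-0.5, 9) is not intersected at this z (z outside [5, 13]); the cube at (6, 3.5) does not reach this height (z outside [16.5, 33.5]); the cone at (-1, 9) contributes a regular 12-gon of circumradius 4.113 (interpolated between r1=7.5 and r2=4 at t=0.968) (perimeter = 2·12·4.113·sin(180°/12) = 25.55 mm); Taking the union: only the cone at (-1, 9) is present, so the union is just that shape — boundary = 25.55 mm. So its perimeter = 25.55 mm. Layer 165 is larger (124.01 vs 25.55 mm).

layer 165 (z = 19.8 mm)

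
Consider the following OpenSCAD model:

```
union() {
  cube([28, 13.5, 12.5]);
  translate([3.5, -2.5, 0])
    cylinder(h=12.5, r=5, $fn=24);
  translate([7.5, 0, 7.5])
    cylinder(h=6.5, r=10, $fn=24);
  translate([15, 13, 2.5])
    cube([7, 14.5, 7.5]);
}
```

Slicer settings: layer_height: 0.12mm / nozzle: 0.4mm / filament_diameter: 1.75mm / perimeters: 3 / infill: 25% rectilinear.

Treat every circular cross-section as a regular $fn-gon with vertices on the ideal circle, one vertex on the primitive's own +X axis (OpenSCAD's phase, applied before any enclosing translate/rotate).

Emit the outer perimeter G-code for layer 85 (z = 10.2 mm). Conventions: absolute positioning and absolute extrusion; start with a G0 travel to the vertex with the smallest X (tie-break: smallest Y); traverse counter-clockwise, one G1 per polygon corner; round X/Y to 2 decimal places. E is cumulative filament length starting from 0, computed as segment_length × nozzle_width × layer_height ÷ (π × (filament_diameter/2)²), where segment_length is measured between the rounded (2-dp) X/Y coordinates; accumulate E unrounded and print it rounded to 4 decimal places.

G0 X-2.50 Y0.00 Z10.20
G1 X-2.16 Y-2.59 E0.0521
G1 X-1.16 Y-5.00 E0.1042
G1 X0.43 Y-7.07 E0.1563
G1 X2.50 Y-8.66 E0.2084
G1 X4.91 Y-9.66 E0.2604
G1 X7.50 Y-10.00 E0.3126
G1 X10.09 Y-9.66 E0.3647
G1 X12.50 Y-8.66 E0.4168
G1 X14.57 Y-7.07 E0.4689
G1 X16.16 Y-5.00 E0.5210
G1 X17.16 Y-2.59 E0.5730
G1 X17.50 Y0.00 E0.6252
G1 X28.00 Y0.00 E0.8347
G1 X28.00 Y13.50 E1.1041
G1 X0.00 Y13.50 E1.6629
G1 X0.00 Y6.51 E1.8024
G1 X-1.16 Y5.00 E1.8404
G1 X-2.16 Y2.59 E1.8924
G1 X-2.50 Y0.00 E1.9446

At z = 10.2 mm: the 28×13.5 cube contributes its full rectangle; the r=5 cylinder at (3.5, -2.5) contributes a regular 24-gon of circumradius 5; the cylinder at (7.5, 0): section is a regular 24-gon, circumradius r=10; the cube at (15, 13) does not reach this height (z outside [2.5, 10]); Merging all regions: the regions partially overlap (shared area 222.03 mm²), so overlapping operands fuse into one piece — 1 connected region. The outline is a single polygon with 19 vertices. Extrusion per mm of travel: 0.4 × 0.12 / (π × 0.875²) = 0.019956. Accumulating E over each segment gives final E = 1.9446.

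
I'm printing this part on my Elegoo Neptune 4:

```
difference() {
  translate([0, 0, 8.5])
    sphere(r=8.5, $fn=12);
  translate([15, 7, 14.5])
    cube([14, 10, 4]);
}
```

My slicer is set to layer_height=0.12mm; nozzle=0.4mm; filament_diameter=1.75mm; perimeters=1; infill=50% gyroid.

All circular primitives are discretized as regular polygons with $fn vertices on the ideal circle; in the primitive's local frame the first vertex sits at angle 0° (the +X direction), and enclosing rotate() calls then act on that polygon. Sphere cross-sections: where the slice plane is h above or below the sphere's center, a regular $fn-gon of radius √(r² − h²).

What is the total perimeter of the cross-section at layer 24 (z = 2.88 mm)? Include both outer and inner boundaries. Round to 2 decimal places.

At z = 2.88 mm: the sphere: section is a regular 12-gon, circumradius = √(r²−h²) = √(8.5²−5.62²) = 6.377 (perimeter = 2·12·6.377·sin(180°/12) = 39.61 mm); the cube at (15, 7) is absent (z outside [14.5, 18.5]); Taking the first minus the rest: none of the subtracted shapes is present at this height, so the r=8.5 sphere is unchanged — boundary = 39.61 mm. Overall, the cross-section is a single solid region. Total boundary length (outer) = 39.61 mm.

39.61 mm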